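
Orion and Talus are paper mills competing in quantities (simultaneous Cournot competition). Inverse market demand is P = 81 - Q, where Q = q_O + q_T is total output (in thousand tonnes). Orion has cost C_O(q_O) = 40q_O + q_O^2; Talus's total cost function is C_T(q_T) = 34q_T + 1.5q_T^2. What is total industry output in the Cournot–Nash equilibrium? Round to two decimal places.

Orion's profit: π_O = (81 - Q)q_O - (40q_O + q_O²). Setting ∂π_O/∂q_O = 0: 41 - 4q_O - (q_T) = 0.
Talus's first-order condition: 47 - 5q_T - (q_O) = 0.
Best responses: q_O = (41 - q_T)/4, q_T = (47 - q_O)/5.
Solving the pair: q_O = 158/19, q_T = 147/19.
Total output Q = 158/19 + 147/19 = 305/19.

16.05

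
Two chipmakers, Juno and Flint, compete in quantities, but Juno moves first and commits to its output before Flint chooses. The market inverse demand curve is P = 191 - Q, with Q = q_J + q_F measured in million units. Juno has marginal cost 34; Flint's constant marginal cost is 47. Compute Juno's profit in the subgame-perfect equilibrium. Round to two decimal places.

3612.50

The follower Flint best-responds to any q_J: π_F = (191 - Q)q_F - 47q_F.
Follower FOC: 144 - q_J - 2q_F = 0, so q_F(q_J) = (144 - q_J)/2.
The leader anticipates this reaction. Substituting into P = 191 - Q gives P = 119 - (1/2)q_J, so π_J = (119 - (1/2)q_J)q_J - 34q_J.
The leader's first-order condition 85 - q_J = 0 yields q_J = 85.
Then q_F = (144 - 85)/2 = 59/2.
Price P = 191 - 229/2 = 153/2.
Juno's profit: (153/2 - 34)·85 = 3612.5000.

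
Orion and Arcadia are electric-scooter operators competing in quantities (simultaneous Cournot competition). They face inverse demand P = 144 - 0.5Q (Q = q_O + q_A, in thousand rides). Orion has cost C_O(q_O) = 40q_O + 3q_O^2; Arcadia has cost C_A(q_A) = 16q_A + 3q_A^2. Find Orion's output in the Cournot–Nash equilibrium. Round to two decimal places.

Orion's profit: π_O = (144 - 0.5Q)q_O - (40q_O + 3q_O²). Setting ∂π_O/∂q_O = 0: 104 - 7q_O - (1/2)(q_A) = 0.
Arcadia's profit: π_A = (144 - 0.5Q)q_A - (16q_A + 3q_A²). Setting ∂π_A/∂q_A = 0: 128 - 7q_A - (1/2)(q_O) = 0.
Rearranging gives the reaction functions q_O = (104 - (1/2)q_A)/7 and q_A = (128 - (1/2)q_O)/7.
Substituting one into the other gives q_O = 13.6205 and q_A = 17.3128.

13.62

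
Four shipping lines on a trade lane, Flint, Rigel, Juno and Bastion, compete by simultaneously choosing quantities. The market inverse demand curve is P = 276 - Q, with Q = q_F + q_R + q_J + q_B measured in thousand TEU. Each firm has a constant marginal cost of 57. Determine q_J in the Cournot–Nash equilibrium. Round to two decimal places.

Each firm earns π_i = (276 - Q)q_i - 57q_i.
Setting ∂π_i/∂q_i = 0 with rivals' quantities fixed: 219 - 2q_i - Σ_{j≠i} q_j = 0.
By symmetry each firm produces the same amount; substituting Σ_{j≠i} q_j = 3q_i yields q_i = 219/5.

43.80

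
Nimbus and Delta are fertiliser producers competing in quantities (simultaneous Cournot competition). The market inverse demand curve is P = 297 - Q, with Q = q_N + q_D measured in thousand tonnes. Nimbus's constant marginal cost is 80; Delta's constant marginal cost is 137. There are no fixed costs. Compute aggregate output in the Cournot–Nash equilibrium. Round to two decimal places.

125.67

Nimbus's profit: π_N = (297 - Q)q_N - (80q_N). Setting ∂π_N/∂q_N = 0: 217 - 2q_N - (q_D) = 0.
Delta's first-order condition: 160 - 2q_D - (q_N) = 0.
So q_N = (217 - q_D)/2 and q_D = (160 - q_N)/2.
Solving the pair: q_N = 274/3, q_D = 103/3.
Total output Q = 274/3 + 103/3 = 377/3.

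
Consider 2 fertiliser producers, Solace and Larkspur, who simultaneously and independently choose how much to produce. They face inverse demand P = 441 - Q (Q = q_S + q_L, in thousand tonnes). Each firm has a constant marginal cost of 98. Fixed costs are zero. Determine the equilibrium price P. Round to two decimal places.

212.33

Each firm earns π_i = (441 - Q)q_i - 98q_i.
Setting ∂π_i/∂q_i = 0 with rivals' quantities fixed: 343 - 2q_i - q_j = 0.
With identical firms every q_j equals q_i, so q_j = q_i and 343 = 3q_i, giving q_i = 343/3.
Total output Q = 686/3, so price P = 441 - 686/3 = 637/3.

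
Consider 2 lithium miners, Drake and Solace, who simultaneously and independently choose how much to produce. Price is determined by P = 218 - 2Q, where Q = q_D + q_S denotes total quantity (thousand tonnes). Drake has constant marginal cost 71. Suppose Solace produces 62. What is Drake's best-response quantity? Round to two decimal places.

5.75

With the rival's output fixed at 62, Drake's profit is π_D = (218 - 2·62 - 2q_D)q_D - (71q_D) = (94 - 2q_D)q_D - (71q_D).
∂π_D/∂q_D = 23 - 4q_D = 0, so q_D = 23/4.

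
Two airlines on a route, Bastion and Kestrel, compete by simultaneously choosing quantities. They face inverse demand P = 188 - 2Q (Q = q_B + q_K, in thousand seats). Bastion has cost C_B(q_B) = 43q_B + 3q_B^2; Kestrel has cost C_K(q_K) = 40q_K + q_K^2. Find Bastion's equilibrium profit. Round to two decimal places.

Bastion's profit: π_B = (188 - 2Q)q_B - (43q_B + 3q_B²). Setting ∂π_B/∂q_B = 0: 145 - 10q_B - 2(q_K) = 0.
Kestrel's first-order condition: 148 - 6q_K - 2(q_B) = 0.
Rearranging gives the reaction functions q_B = (145 - 2q_K)/10 and q_K = (148 - 2q_B)/6.
Solving the pair: q_B = 41/4, q_K = 85/4.
Price P = 188 - 2·(63/2) = 125.
Bastion's profit: 125·(41/4) - 43·(41/4) - 3(41/4)² = 525.3125.

525.31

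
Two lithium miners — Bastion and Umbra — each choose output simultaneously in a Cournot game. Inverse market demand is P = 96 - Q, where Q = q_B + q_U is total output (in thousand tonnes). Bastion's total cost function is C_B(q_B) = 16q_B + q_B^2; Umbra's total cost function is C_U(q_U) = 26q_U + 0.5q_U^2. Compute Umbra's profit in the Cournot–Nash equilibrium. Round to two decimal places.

495.87

Bastion's profit: π_B = (96 - Q)q_B - (16q_B + q_B²). Setting ∂π_B/∂q_B = 0: 80 - 4q_B - (q_U) = 0.
Umbra's profit: π_U = (96 - Q)q_U - (26q_U + (1/2)q_U²). Setting ∂π_U/∂q_U = 0: 70 - 3q_U - (q_B) = 0.
So q_B = (80 - q_U)/4 and q_U = (70 - q_B)/3.
Substituting one into the other gives q_B = 170/11 and q_U = 200/11.
Price P = 96 - 370/11 = 686/11.
Umbra's profit: (686/11)·(200/11) - 26·(200/11) - (1/2)(200/11)² = 495.8678.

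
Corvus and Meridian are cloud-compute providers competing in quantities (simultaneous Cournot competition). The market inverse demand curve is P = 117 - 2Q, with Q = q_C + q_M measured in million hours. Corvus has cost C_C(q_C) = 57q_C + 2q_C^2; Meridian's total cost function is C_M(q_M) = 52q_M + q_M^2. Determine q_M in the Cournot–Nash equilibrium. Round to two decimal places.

9.09

Corvus's profit: π_C = (117 - 2Q)q_C - (57q_C + 2q_C²). Setting ∂π_C/∂q_C = 0: 60 - 8q_C - 2(q_M) = 0.
Meridian's first-order condition: 65 - 6q_M - 2(q_C) = 0.
So q_C = (60 - 2q_M)/8 and q_M = (65 - 2q_C)/6.
Solving the pair: q_C = 115/22, q_M = 100/11.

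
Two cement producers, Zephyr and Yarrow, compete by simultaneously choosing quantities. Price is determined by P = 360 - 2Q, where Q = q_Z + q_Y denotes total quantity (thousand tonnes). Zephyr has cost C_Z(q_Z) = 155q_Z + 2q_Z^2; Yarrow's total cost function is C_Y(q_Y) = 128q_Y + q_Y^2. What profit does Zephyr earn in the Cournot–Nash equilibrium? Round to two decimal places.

Zephyr's profit: π_Z = (360 - 2Q)q_Z - (155q_Z + 2q_Z²). Setting ∂π_Z/∂q_Z = 0: 205 - 8q_Z - 2(q_Y) = 0.
Yarrow's first-order condition: 232 - 6q_Y - 2(q_Z) = 0.
Best responses: q_Z = (205 - 2q_Y)/8, q_Y = (232 - 2q_Z)/6.
Solving the pair: q_Z = 383/22, q_Y = 723/22.
Price P = 360 - 2·(553/11) = 259.4545.
Zephyr's profit: 259.4545·(383/22) - 155·(383/22) - 2(383/22)² = 1212.3058.

1212.31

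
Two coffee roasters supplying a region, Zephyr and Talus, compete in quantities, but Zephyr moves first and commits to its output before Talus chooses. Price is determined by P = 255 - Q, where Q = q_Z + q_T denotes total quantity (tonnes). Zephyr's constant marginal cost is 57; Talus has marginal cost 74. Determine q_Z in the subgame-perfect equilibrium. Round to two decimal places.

Solve by backward induction. Given q_Z, the follower Talus maximises π_T = (255 - q_Z - q_T)q_T - 74q_T.
∂π_T/∂q_T = 181 - q_Z - 2q_T = 0 gives the reaction function q_T = (181 - q_Z)/2.
The leader anticipates this reaction. Substituting into P = 255 - Q gives P = 329/2 - (1/2)q_Z, so π_Z = (329/2 - (1/2)q_Z)q_Z - 57q_Z.
Maximising: ∂π_Z/∂q_Z = 215/2 - q_Z = 0, giving q_Z = 215/2.
Then q_T = (181 - 215/2)/2 = 147/4.

107.50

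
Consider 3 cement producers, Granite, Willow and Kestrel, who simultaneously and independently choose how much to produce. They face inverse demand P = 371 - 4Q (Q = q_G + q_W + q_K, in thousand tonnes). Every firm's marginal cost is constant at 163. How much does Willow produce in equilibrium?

A representative firm's profit is π_i = q_i(371 - 4Q) - 163q_i.
First-order condition (treating rivals' output as given): 208 - 8q_i - 4·Σ_{j≠i} q_j = 0.
By symmetry each firm produces the same amount; substituting Σ_{j≠i} q_j = 2q_i yields q_i = 208/16 = 13.

13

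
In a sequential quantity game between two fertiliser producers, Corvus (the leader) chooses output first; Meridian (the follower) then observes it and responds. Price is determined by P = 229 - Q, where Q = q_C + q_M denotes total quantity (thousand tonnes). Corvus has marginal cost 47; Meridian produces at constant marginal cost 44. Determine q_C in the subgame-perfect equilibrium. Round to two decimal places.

The follower Meridian best-responds to any q_C: π_M = (229 - Q)q_M - 44q_M.
∂π_M/∂q_M = 185 - q_C - 2q_M = 0 gives the reaction function q_M = (185 - q_C)/2.
Corvus substitutes q_M(q_C) into its own profit: π_C = q_C(229 - q_C - (185 - q_C)/2) - 47q_C = (273/2 - (1/2)q_C)q_C - 47q_C.
Leader FOC: 179/2 - q_C = 0, so q_C = 179/2.
Then q_M = (185 - 179/2)/2 = 191/4.

89.50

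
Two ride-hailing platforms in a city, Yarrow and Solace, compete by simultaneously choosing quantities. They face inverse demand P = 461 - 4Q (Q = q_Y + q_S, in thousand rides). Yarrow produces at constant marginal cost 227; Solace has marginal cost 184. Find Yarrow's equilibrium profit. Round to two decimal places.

1013.36

Yarrow's profit: π_Y = (461 - 4Q)q_Y - (227q_Y). Setting ∂π_Y/∂q_Y = 0: 234 - 8q_Y - 4(q_S) = 0.
Solace's profit: π_S = (461 - 4Q)q_S - (184q_S). Setting ∂π_S/∂q_S = 0: 277 - 8q_S - 4(q_Y) = 0.
Rearranging gives the reaction functions q_Y = (234 - 4q_S)/8 and q_S = (277 - 4q_Y)/8.
Solving the pair: q_Y = 191/12, q_S = 80/3.
Price P = 461 - 4·(511/12) = 872/3.
Yarrow's profit: (872/3 - 227)·(191/12) = 1013.3611.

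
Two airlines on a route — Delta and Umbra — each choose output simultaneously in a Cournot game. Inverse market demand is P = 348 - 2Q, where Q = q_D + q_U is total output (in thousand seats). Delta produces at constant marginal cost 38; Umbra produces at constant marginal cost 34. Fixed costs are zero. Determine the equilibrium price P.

Delta's profit: π_D = (348 - 2Q)q_D - (38q_D). Setting ∂π_D/∂q_D = 0: 310 - 4q_D - 2(q_U) = 0.
Umbra's profit: π_U = (348 - 2Q)q_U - (34q_U). Setting ∂π_U/∂q_U = 0: 314 - 4q_U - 2(q_D) = 0.
So q_D = (310 - 2q_U)/4 and q_U = (314 - 2q_D)/4.
Substituting one into the other gives q_D = 51 and q_U = 53.
Total output Q = 104, so price P = 348 - 2·104 = 140.

140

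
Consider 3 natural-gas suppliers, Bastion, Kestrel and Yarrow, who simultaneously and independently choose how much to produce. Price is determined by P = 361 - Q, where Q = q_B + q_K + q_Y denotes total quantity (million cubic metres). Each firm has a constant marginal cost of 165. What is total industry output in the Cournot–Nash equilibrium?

147

A representative firm's profit is π_i = q_i(361 - Q) - 165q_i.
Setting ∂π_i/∂q_i = 0 with rivals' quantities fixed: 196 - 2q_i - Σ_{j≠i} q_j = 0.
By symmetry each firm produces the same amount; substituting Σ_{j≠i} q_j = 2q_i yields q_i = 196/4 = 49.
Total output Q = 49 + 49 + 49 = 147.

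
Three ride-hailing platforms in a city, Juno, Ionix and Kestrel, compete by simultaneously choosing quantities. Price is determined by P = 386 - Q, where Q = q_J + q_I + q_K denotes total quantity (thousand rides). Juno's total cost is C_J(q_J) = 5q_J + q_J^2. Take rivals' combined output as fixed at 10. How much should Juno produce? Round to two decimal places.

With rivals' combined output fixed at 10, Juno's profit is π_J = (386 - 10 - q_J)q_J - (5q_J + q_J²) = (376 - q_J)q_J - (5q_J + q_J²).
∂π_J/∂q_J = 371 - 4q_J = 0, so q_J = 371/4.

92.75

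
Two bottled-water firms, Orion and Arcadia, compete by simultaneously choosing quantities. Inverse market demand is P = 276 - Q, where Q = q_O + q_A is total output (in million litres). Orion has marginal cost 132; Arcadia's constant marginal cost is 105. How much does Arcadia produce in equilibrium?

Orion's profit: π_O = (276 - Q)q_O - (132q_O). Setting ∂π_O/∂q_O = 0: 144 - 2q_O - (q_A) = 0.
Arcadia's profit: π_A = (276 - Q)q_A - (105q_A). Setting ∂π_A/∂q_A = 0: 171 - 2q_A - (q_O) = 0.
So q_O = (144 - q_A)/2 and q_A = (171 - q_O)/2.
Substituting one into the other gives q_O = 39 and q_A = 66.

66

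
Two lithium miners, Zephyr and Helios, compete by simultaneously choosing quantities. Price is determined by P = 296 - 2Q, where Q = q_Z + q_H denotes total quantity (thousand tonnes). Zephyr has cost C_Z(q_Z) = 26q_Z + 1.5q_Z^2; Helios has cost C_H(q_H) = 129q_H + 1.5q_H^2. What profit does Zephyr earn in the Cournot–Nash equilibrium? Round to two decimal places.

4184.68

Zephyr's profit: π_Z = (296 - 2Q)q_Z - (26q_Z + (3/2)q_Z²). Setting ∂π_Z/∂q_Z = 0: 270 - 7q_Z - 2(q_H) = 0.
Helios's first-order condition: 167 - 7q_H - 2(q_Z) = 0.
Rearranging gives the reaction functions q_Z = (270 - 2q_H)/7 and q_H = (167 - 2q_Z)/7.
Substituting one into the other gives q_Z = 1556/45 and q_H = 629/45.
Price P = 296 - 2·(437/9) = 1790/9.
Zephyr's profit: (1790/9)·(1556/45) - 26·(1556/45) - (3/2)(1556/45)² = 4184.6795.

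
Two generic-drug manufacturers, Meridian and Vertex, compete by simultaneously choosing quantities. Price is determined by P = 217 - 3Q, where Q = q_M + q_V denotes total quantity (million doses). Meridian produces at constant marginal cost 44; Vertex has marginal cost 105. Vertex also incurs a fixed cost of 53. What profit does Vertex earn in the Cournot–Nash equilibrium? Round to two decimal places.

Meridian's profit: π_M = (217 - 3Q)q_M - (44q_M). Setting ∂π_M/∂q_M = 0: 173 - 6q_M - 3(q_V) = 0.
Vertex's first-order condition: 112 - 6q_V - 3(q_M) = 0.
So q_M = (173 - 3q_V)/6 and q_V = (112 - 3q_M)/6.
Solving the pair: q_M = 26, q_V = 17/3.
Price P = 217 - 3·(95/3) = 122.
Vertex's profit: (122 - 105)·(17/3) - 53 = 130/3.

43.33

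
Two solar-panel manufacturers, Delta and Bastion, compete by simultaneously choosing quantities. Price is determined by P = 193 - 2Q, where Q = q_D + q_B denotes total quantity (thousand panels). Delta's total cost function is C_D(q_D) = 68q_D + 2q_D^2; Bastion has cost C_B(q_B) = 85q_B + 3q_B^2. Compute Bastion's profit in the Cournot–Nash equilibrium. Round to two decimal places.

Delta's profit: π_D = (193 - 2Q)q_D - (68q_D + 2q_D²). Setting ∂π_D/∂q_D = 0: 125 - 8q_D - 2(q_B) = 0.
Bastion's profit: π_B = (193 - 2Q)q_B - (85q_B + 3q_B²). Setting ∂π_B/∂q_B = 0: 108 - 10q_B - 2(q_D) = 0.
Rearranging gives the reaction functions q_D = (125 - 2q_B)/8 and q_B = (108 - 2q_D)/10.
Solving the pair: q_D = 517/38, q_B = 307/38.
Price P = 193 - 2·(412/19) = 149.6316.
Bastion's profit: 149.6316·(307/38) - 85·(307/38) - 3(307/38)² = 326.3470.

326.35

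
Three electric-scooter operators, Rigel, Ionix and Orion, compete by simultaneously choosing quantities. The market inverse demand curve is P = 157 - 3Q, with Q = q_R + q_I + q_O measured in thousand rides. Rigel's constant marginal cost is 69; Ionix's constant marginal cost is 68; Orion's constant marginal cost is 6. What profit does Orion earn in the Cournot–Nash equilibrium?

1587

Rigel's profit: π_R = (157 - 3Q)q_R - (69q_R). Setting ∂π_R/∂q_R = 0: 88 - 6q_R - 3(q_I + q_O) = 0.
Ionix's profit: π_I = (157 - 3Q)q_I - (68q_I). Setting ∂π_I/∂q_I = 0: 89 - 6q_I - 3(q_R + q_O) = 0.
Orion's first-order condition: 151 - 6q_O - 3(q_R + q_I) = 0.
Summing all 3 equations gives 328 − 12Q = 0, hence Q = 82/3.
Back-substituting: q_R = (88 − 82)/3 = 2, q_I = (89 − 82)/3 = 7/3, q_O = (151 − 82)/3 = 23.
Price P = 157 - 3·(82/3) = 75.
Orion's profit: (75 - 6)·23 = 1587.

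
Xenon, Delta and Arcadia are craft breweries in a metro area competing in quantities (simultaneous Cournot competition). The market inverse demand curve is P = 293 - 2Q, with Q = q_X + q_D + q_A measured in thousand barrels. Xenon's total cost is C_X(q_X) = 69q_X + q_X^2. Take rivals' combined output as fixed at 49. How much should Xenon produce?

With rivals' combined output fixed at 49, Xenon's profit is π_X = (293 - 2·49 - 2q_X)q_X - (69q_X + q_X²) = (195 - 2q_X)q_X - (69q_X + q_X²).
∂π_X/∂q_X = 126 - 6q_X = 0, so q_X = 21.

21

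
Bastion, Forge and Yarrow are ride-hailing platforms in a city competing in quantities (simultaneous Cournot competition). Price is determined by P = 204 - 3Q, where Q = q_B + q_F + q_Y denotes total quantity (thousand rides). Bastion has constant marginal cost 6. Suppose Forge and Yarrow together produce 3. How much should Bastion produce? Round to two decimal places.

With rivals' combined output fixed at 3, Bastion's profit is π_B = (204 - 3·3 - 3q_B)q_B - (6q_B) = (195 - 3q_B)q_B - (6q_B).
∂π_B/∂q_B = 189 - 6q_B = 0, so q_B = 63/2.

31.50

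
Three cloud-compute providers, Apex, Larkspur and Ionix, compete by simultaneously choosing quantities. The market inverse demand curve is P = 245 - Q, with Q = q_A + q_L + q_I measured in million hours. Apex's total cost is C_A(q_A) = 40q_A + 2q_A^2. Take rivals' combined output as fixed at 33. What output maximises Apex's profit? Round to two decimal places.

28.67

With rivals' combined output fixed at 33, Apex's profit is π_A = (245 - 33 - q_A)q_A - (40q_A + 2q_A²) = (212 - q_A)q_A - (40q_A + 2q_A²).
∂π_A/∂q_A = 172 - 6q_A = 0, so q_A = 86/3.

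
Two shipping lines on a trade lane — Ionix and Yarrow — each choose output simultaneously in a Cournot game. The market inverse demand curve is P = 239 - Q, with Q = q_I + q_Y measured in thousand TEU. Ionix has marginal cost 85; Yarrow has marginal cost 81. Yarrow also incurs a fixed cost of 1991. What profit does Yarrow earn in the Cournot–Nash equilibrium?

Ionix's profit: π_I = (239 - Q)q_I - (85q_I). Setting ∂π_I/∂q_I = 0: 154 - 2q_I - (q_Y) = 0.
Yarrow's first-order condition: 158 - 2q_Y - (q_I) = 0.
Rearranging gives the reaction functions q_I = (154 - q_Y)/2 and q_Y = (158 - q_I)/2.
Substituting one into the other gives q_I = 50 and q_Y = 54.
Price P = 239 - 104 = 135.
Yarrow's profit: (135 - 81)·54 - 1991 = 925.

925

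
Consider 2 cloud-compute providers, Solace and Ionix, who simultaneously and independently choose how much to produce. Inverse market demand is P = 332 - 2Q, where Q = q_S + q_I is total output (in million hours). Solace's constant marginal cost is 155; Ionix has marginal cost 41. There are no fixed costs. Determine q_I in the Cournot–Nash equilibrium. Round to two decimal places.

Solace's profit: π_S = (332 - 2Q)q_S - (155q_S). Setting ∂π_S/∂q_S = 0: 177 - 4q_S - 2(q_I) = 0.
Ionix's first-order condition: 291 - 4q_I - 2(q_S) = 0.
Best responses: q_S = (177 - 2q_I)/4, q_I = (291 - 2q_S)/4.
Substituting one into the other gives q_S = 21/2 and q_I = 135/2.

67.50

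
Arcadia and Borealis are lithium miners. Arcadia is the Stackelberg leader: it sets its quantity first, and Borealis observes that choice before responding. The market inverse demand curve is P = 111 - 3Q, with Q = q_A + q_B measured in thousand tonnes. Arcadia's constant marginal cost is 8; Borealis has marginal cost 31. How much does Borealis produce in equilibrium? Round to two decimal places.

Solve by backward induction. Given q_A, the follower Borealis maximises π_B = (111 - 3q_A - 3q_B)q_B - 31q_B.
Setting the follower's marginal profit to zero, 80 - 3q_A - 6q_B = 0, i.e. q_B = (80 - 3q_A)/6.
Arcadia substitutes q_B(q_A) into its own profit: π_A = q_A(111 - 3q_A - (80 - 3q_A)/2) - 8q_A = (71 - (3/2)q_A)q_A - 8q_A.
Maximising: ∂π_A/∂q_A = 63 - 3q_A = 0, giving q_A = 21.
Then q_B = (80 - 3·21)/6 = 17/6.

2.83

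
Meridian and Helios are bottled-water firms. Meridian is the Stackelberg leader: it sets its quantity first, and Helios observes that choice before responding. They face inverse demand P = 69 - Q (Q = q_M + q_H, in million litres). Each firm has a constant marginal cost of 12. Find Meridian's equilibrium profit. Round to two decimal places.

The follower Helios best-responds to any q_M: π_H = (69 - Q)q_H - 12q_H.
Follower FOC: 57 - q_M - 2q_H = 0, so q_H(q_M) = (57 - q_M)/2.
The leader anticipates this reaction. Substituting into P = 69 - Q gives P = 81/2 - (1/2)q_M, so π_M = (81/2 - (1/2)q_M)q_M - 12q_M.
Leader FOC: 57/2 - q_M = 0, so q_M = 57/2.
Then q_H = (57 - 57/2)/2 = 57/4.
Price P = 69 - 171/4 = 105/4.
Meridian's profit: (105/4 - 12)·(57/2) = 406.1250.

406.13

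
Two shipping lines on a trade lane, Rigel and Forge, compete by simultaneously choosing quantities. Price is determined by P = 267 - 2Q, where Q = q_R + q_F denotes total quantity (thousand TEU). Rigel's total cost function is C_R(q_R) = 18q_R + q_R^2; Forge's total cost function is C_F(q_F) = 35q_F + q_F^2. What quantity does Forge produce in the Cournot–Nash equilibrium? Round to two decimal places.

27.94

Rigel's profit: π_R = (267 - 2Q)q_R - (18q_R + q_R²). Setting ∂π_R/∂q_R = 0: 249 - 6q_R - 2(q_F) = 0.
Forge's profit: π_F = (267 - 2Q)q_F - (35q_F + q_F²). Setting ∂π_F/∂q_F = 0: 232 - 6q_F - 2(q_R) = 0.
Rearranging gives the reaction functions q_R = (249 - 2q_F)/6 and q_F = (232 - 2q_R)/6.
Substituting one into the other gives q_R = 515/16 and q_F = 447/16.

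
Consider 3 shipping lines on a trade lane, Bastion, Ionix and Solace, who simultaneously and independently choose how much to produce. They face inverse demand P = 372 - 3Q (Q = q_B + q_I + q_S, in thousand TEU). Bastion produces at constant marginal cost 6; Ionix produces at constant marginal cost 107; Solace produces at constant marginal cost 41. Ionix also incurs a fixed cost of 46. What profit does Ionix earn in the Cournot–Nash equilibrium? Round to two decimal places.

154.08

Bastion's profit: π_B = (372 - 3Q)q_B - (6q_B). Setting ∂π_B/∂q_B = 0: 366 - 6q_B - 3(q_I + q_S) = 0.
Ionix's profit: π_I = (372 - 3Q)q_I - (107q_I). Setting ∂π_I/∂q_I = 0: 265 - 6q_I - 3(q_B + q_S) = 0.
Solace's profit: π_S = (372 - 3Q)q_S - (41q_S). Setting ∂π_S/∂q_S = 0: 331 - 6q_S - 3(q_B + q_I) = 0.
Adding the 3 conditions: 962 − 6Q − 6Q = 0, i.e. Q = 481/6.
Back-substituting: q_B = (366 − 481/2)/3 = 251/6, q_I = (265 − 481/2)/3 = 49/6, q_S = (331 − 481/2)/3 = 181/6.
Price P = 372 - 3·(481/6) = 263/2.
Ionix's profit: (263/2 - 107)·(49/6) - 46 = 1849/12.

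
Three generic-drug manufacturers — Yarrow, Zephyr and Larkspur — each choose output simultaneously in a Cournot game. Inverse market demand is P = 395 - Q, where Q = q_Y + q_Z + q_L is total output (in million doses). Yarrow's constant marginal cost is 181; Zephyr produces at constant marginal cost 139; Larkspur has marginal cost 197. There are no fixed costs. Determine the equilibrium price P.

228

Yarrow's profit: π_Y = (395 - Q)q_Y - (181q_Y). Setting ∂π_Y/∂q_Y = 0: 214 - 2q_Y - (q_Z + q_L) = 0.
Zephyr's first-order condition: 256 - 2q_Z - (q_Y + q_L) = 0.
Larkspur's first-order condition: 198 - 2q_L - (q_Y + q_Z) = 0.
Summing all 3 equations gives 668 − 4Q = 0, hence Q = 167.
Back-substituting: q_Y = (214 − 167) = 47, q_Z = (256 − 167) = 89, q_L = (198 − 167) = 31.
Total output Q = 167, so price P = 395 - 167 = 228.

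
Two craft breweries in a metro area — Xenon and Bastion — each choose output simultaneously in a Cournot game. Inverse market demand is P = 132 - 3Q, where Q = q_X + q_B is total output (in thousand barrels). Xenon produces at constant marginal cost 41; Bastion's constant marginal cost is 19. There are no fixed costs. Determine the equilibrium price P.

64

Xenon's profit: π_X = (132 - 3Q)q_X - (41q_X). Setting ∂π_X/∂q_X = 0: 91 - 6q_X - 3(q_B) = 0.
Bastion's profit: π_B = (132 - 3Q)q_B - (19q_B). Setting ∂π_B/∂q_B = 0: 113 - 6q_B - 3(q_X) = 0.
Best responses: q_X = (91 - 3q_B)/6, q_B = (113 - 3q_X)/6.
Solving the pair: q_X = 23/3, q_B = 15.
Total output Q = 68/3, so price P = 132 - 3·(68/3) = 64.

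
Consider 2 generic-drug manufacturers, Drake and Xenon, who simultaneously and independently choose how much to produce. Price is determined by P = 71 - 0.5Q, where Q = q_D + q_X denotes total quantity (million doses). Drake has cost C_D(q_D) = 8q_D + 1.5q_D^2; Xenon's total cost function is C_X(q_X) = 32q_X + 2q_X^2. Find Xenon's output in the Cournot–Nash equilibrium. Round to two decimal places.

6.30

Drake's profit: π_D = (71 - 0.5Q)q_D - (8q_D + (3/2)q_D²). Setting ∂π_D/∂q_D = 0: 63 - 4q_D - (1/2)(q_X) = 0.
Xenon's first-order condition: 39 - 5q_X - (1/2)(q_D) = 0.
Rearranging gives the reaction functions q_D = (63 - (1/2)q_X)/4 and q_X = (39 - (1/2)q_D)/5.
Substituting one into the other gives q_D = 1182/79 and q_X = 498/79.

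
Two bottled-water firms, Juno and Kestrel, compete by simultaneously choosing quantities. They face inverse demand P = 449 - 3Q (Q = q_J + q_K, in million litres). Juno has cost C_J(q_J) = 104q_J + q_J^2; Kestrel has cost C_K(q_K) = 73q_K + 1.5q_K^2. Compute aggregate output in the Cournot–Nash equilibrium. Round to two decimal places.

62.70

Juno's profit: π_J = (449 - 3Q)q_J - (104q_J + q_J²). Setting ∂π_J/∂q_J = 0: 345 - 8q_J - 3(q_K) = 0.
Kestrel's profit: π_K = (449 - 3Q)q_K - (73q_K + (3/2)q_K²). Setting ∂π_K/∂q_K = 0: 376 - 9q_K - 3(q_J) = 0.
Best responses: q_J = (345 - 3q_K)/8, q_K = (376 - 3q_J)/9.
Substituting one into the other gives q_J = 659/21 and q_K = 1973/63.
Total output Q = 659/21 + 1973/63 = 62.6984.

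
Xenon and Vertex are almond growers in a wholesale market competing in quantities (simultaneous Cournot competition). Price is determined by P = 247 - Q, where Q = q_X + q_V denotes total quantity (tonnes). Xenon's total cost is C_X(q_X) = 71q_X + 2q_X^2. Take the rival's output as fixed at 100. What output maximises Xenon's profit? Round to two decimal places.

12.67

With the rival's output fixed at 100, Xenon's profit is π_X = (247 - 100 - q_X)q_X - (71q_X + 2q_X²) = (147 - q_X)q_X - (71q_X + 2q_X²).
∂π_X/∂q_X = 76 - 6q_X = 0, so q_X = 38/3.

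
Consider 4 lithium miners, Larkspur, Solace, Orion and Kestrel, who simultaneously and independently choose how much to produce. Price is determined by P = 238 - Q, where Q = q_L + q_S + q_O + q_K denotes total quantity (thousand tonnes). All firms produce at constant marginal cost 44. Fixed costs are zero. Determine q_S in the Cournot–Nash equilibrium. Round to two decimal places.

A representative firm's profit is π_i = q_i(238 - Q) - 44q_i.
Setting ∂π_i/∂q_i = 0 with rivals' quantities fixed: 194 - 2q_i - Σ_{j≠i} q_j = 0.
By symmetry each firm produces the same amount; substituting Σ_{j≠i} q_j = 3q_i yields q_i = 194/5.

38.80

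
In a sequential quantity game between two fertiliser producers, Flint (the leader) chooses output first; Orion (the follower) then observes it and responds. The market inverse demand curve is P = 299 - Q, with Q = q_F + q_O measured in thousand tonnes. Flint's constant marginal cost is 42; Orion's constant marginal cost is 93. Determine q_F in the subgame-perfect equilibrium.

Solve by backward induction. Given q_F, the follower Orion maximises π_O = (299 - q_F - q_O)q_O - 93q_O.
∂π_O/∂q_O = 206 - q_F - 2q_O = 0 gives the reaction function q_O = (206 - q_F)/2.
The leader anticipates this reaction. Substituting into P = 299 - Q gives P = 196 - (1/2)q_F, so π_F = (196 - (1/2)q_F)q_F - 42q_F.
Leader FOC: 154 - q_F = 0, so q_F = 154.
Then q_O = (206 - 154)/2 = 26.

154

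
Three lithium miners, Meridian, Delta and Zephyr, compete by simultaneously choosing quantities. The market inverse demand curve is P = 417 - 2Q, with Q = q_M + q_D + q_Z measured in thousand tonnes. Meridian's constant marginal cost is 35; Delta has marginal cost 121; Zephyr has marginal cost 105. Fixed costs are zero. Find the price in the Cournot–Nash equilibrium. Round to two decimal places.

Meridian's profit: π_M = (417 - 2Q)q_M - (35q_M). Setting ∂π_M/∂q_M = 0: 382 - 4q_M - 2(q_D + q_Z) = 0.
Delta's first-order condition: 296 - 4q_D - 2(q_M + q_Z) = 0.
Zephyr's profit: π_Z = (417 - 2Q)q_Z - (105q_Z). Setting ∂π_Z/∂q_Z = 0: 312 - 4q_Z - 2(q_M + q_D) = 0.
Adding the 3 conditions: 990 − 4Q − 4Q = 0, i.e. Q = 495/4.
Back-substituting: q_M = (382 − 495/2)/2 = 269/4, q_D = (296 − 495/2)/2 = 97/4, q_Z = (312 − 495/2)/2 = 129/4.
Total output Q = 495/4, so price P = 417 - 2·(495/4) = 339/2.

169.50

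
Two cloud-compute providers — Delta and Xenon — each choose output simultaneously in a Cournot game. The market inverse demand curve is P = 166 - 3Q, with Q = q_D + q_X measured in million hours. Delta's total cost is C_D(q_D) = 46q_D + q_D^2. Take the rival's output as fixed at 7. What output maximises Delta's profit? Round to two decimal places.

12.38

With the rival's output fixed at 7, Delta's profit is π_D = (166 - 3·7 - 3q_D)q_D - (46q_D + q_D²) = (145 - 3q_D)q_D - (46q_D + q_D²).
∂π_D/∂q_D = 99 - 8q_D = 0, so q_D = 99/8.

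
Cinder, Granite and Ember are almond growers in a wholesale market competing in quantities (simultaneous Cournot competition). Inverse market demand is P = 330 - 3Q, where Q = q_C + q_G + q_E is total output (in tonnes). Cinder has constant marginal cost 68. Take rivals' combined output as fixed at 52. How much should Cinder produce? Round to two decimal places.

With rivals' combined output fixed at 52, Cinder's profit is π_C = (330 - 3·52 - 3q_C)q_C - (68q_C) = (174 - 3q_C)q_C - (68q_C).
∂π_C/∂q_C = 106 - 6q_C = 0, so q_C = 53/3.

17.67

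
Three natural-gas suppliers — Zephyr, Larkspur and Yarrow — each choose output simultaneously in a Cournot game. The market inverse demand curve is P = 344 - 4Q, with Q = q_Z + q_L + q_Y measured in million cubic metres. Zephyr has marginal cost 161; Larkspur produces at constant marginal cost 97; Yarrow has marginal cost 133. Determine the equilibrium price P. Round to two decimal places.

Zephyr's profit: π_Z = (344 - 4Q)q_Z - (161q_Z). Setting ∂π_Z/∂q_Z = 0: 183 - 8q_Z - 4(q_L + q_Y) = 0.
Larkspur's first-order condition: 247 - 8q_L - 4(q_Z + q_Y) = 0.
Yarrow's first-order condition: 211 - 8q_Y - 4(q_Z + q_L) = 0.
Adding the 3 first-order conditions: 641 − 16Q = 0, so Q = 641/16.
Back-substituting: q_Z = (183 − 641/4)/4 = 91/16, q_L = (247 − 641/4)/4 = 347/16, q_Y = (211 − 641/4)/4 = 203/16.
Total output Q = 641/16, so price P = 344 - 4·(641/16) = 735/4.

183.75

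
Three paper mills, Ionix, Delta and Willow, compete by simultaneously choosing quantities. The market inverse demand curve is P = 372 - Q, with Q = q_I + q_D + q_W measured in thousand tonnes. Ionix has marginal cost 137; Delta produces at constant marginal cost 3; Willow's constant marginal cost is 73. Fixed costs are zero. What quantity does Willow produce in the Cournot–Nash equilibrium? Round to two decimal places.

Ionix's profit: π_I = (372 - Q)q_I - (137q_I). Setting ∂π_I/∂q_I = 0: 235 - 2q_I - (q_D + q_W) = 0.
Delta's profit: π_D = (372 - Q)q_D - (3q_D). Setting ∂π_D/∂q_D = 0: 369 - 2q_D - (q_I + q_W) = 0.
Willow's first-order condition: 299 - 2q_W - (q_I + q_D) = 0.
Adding the 3 first-order conditions: 903 − 4Q = 0, so Q = 903/4.
Back-substituting: q_I = (235 − 903/4) = 37/4, q_D = (369 − 903/4) = 573/4, q_W = (299 − 903/4) = 293/4.

73.25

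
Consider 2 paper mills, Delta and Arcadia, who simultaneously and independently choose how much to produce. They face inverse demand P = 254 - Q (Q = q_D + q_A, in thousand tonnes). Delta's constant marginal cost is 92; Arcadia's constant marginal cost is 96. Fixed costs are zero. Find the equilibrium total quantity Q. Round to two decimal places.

106.67

Delta's profit: π_D = (254 - Q)q_D - (92q_D). Setting ∂π_D/∂q_D = 0: 162 - 2q_D - (q_A) = 0.
Arcadia's profit: π_A = (254 - Q)q_A - (96q_A). Setting ∂π_A/∂q_A = 0: 158 - 2q_A - (q_D) = 0.
Best responses: q_D = (162 - q_A)/2, q_A = (158 - q_D)/2.
Substituting one into the other gives q_D = 166/3 and q_A = 154/3.
Total output Q = 166/3 + 154/3 = 320/3.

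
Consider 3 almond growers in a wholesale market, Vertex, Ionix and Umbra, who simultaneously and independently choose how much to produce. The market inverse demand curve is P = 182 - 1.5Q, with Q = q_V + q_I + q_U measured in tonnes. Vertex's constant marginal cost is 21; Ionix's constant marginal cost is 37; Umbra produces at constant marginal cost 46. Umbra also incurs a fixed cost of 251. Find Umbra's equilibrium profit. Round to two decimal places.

182.50

Vertex's profit: π_V = (182 - 1.5Q)q_V - (21q_V). Setting ∂π_V/∂q_V = 0: 161 - 3q_V - (3/2)(q_I + q_U) = 0.
Ionix's first-order condition: 145 - 3q_I - (3/2)(q_V + q_U) = 0.
Umbra's first-order condition: 136 - 3q_U - (3/2)(q_V + q_I) = 0.
Adding the 3 conditions: 442 − 3Q − 3Q = 0, i.e. Q = 221/3.
Back-substituting: q_V = (161 − 221/2)/(3/2) = 101/3, q_I = (145 − 221/2)/(3/2) = 23, q_U = (136 − 221/2)/(3/2) = 17.
Price P = 182 - (3/2)·(221/3) = 143/2.
Umbra's profit: (143/2 - 46)·17 - 251 = 365/2.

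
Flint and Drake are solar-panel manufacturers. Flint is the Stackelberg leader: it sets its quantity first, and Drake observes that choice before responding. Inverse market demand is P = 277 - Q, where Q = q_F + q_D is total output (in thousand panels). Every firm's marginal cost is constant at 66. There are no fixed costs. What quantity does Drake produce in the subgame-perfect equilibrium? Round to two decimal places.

52.75

The follower Drake best-responds to any q_F: π_D = (277 - Q)q_D - 66q_D.
Follower FOC: 211 - q_F - 2q_D = 0, so q_D(q_F) = (211 - q_F)/2.
Flint substitutes q_D(q_F) into its own profit: π_F = q_F(277 - q_F - (211 - q_F)/2) - 66q_F = (343/2 - (1/2)q_F)q_F - 66q_F.
The leader's first-order condition 211/2 - q_F = 0 yields q_F = 211/2.
Then q_D = (211 - 211/2)/2 = 211/4.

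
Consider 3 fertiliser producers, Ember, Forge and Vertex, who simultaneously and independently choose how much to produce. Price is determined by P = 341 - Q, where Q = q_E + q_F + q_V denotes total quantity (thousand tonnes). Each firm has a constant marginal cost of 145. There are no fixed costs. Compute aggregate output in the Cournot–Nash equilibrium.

147

A representative firm's profit is π_i = q_i(341 - Q) - 145q_i.
First-order condition (treating rivals' output as given): 196 - 2q_i - Σ_{j≠i} q_j = 0.
With identical firms every q_j equals q_i, so Σ_{j≠i} q_j = 2q_i and 196 = 4q_i, giving q_i = 49.
Total output Q = 49 + 49 + 49 = 147.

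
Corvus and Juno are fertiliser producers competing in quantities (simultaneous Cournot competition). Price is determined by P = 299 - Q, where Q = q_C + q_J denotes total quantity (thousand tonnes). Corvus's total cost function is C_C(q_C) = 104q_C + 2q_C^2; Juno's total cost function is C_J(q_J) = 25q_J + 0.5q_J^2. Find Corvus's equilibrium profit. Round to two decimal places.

1004.02

Corvus's profit: π_C = (299 - Q)q_C - (104q_C + 2q_C²). Setting ∂π_C/∂q_C = 0: 195 - 6q_C - (q_J) = 0.
Juno's first-order condition: 274 - 3q_J - (q_C) = 0.
Best responses: q_C = (195 - q_J)/6, q_J = (274 - q_C)/3.
Substituting one into the other gives q_C = 311/17 and q_J = 1449/17.
Price P = 299 - 1760/17 = 195.4706.
Corvus's profit: 195.4706·(311/17) - 104·(311/17) - 2(311/17)² = 1004.0242.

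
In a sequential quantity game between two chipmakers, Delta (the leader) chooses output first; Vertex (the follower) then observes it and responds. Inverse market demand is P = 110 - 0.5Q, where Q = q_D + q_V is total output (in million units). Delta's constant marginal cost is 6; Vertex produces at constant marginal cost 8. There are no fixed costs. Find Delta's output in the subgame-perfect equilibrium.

The follower Vertex best-responds to any q_D: π_V = (110 - 0.5Q)q_V - 8q_V.
Setting the follower's marginal profit to zero, 102 - (1/2)q_D - q_V = 0, i.e. q_V = (102 - (1/2)q_D).
Delta substitutes q_V(q_D) into its own profit: π_D = q_D(110 - (1/2)q_D - (102 - (1/2)q_D)/2) - 6q_D = (59 - (1/4)q_D)q_D - 6q_D.
The leader's first-order condition 53 - (1/2)q_D = 0 yields q_D = 106.
Then q_V = (102 - (1/2)·106) = 49.

106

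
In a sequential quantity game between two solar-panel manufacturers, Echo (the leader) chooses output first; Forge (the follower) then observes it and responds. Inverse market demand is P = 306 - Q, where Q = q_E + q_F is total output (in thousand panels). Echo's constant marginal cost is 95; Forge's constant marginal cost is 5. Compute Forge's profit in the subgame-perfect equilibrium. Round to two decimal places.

14460.06

Solve by backward induction. Given q_E, the follower Forge maximises π_F = (306 - q_E - q_F)q_F - 5q_F.
Setting the follower's marginal profit to zero, 301 - q_E - 2q_F = 0, i.e. q_F = (301 - q_E)/2.
Echo substitutes q_F(q_E) into its own profit: π_E = q_E(306 - q_E - (301 - q_E)/2) - 95q_E = (311/2 - (1/2)q_E)q_E - 95q_E.
Leader FOC: 121/2 - q_E = 0, so q_E = 121/2.
Then q_F = (301 - 121/2)/2 = 481/4.
Price P = 306 - 723/4 = 501/4.
Forge's profit: (501/4 - 5)·(481/4) = 14460.0625.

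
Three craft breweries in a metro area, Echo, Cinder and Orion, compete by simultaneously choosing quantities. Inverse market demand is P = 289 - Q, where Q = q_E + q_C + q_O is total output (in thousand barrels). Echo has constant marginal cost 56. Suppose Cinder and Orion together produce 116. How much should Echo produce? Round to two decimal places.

58.50

With rivals' combined output fixed at 116, Echo's profit is π_E = (289 - 116 - q_E)q_E - (56q_E) = (173 - q_E)q_E - (56q_E).
∂π_E/∂q_E = 117 - 2q_E = 0, so q_E = 117/2.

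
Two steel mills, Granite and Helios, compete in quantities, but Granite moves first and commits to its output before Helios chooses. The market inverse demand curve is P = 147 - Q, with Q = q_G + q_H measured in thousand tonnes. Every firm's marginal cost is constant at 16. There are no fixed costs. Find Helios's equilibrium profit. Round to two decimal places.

The follower Helios best-responds to any q_G: π_H = (147 - Q)q_H - 16q_H.
∂π_H/∂q_H = 131 - q_G - 2q_H = 0 gives the reaction function q_H = (131 - q_G)/2.
Granite substitutes q_H(q_G) into its own profit: π_G = q_G(147 - q_G - (131 - q_G)/2) - 16q_G = (163/2 - (1/2)q_G)q_G - 16q_G.
The leader's first-order condition 131/2 - q_G = 0 yields q_G = 131/2.
Then q_H = (131 - 131/2)/2 = 131/4.
Price P = 147 - 393/4 = 195/4.
Helios's profit: (195/4 - 16)·(131/4) = 1072.5625.

1072.56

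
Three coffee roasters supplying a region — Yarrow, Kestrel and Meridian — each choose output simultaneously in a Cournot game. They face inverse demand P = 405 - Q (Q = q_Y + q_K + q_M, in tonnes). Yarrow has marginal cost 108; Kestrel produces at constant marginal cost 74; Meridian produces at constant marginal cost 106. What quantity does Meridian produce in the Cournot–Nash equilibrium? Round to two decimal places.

Yarrow's profit: π_Y = (405 - Q)q_Y - (108q_Y). Setting ∂π_Y/∂q_Y = 0: 297 - 2q_Y - (q_K + q_M) = 0.
Kestrel's first-order condition: 331 - 2q_K - (q_Y + q_M) = 0.
Meridian's first-order condition: 299 - 2q_M - (q_Y + q_K) = 0.
Adding the 3 conditions: 927 − 2Q − 2Q = 0, i.e. Q = 927/4.
Back-substituting: q_Y = (297 − 927/4) = 261/4, q_K = (331 − 927/4) = 397/4, q_M = (299 − 927/4) = 269/4.

67.25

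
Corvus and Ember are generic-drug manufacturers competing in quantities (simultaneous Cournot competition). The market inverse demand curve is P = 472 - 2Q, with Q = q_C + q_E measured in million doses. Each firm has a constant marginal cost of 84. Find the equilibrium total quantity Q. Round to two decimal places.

Each firm earns π_i = (472 - 2Q)q_i - 84q_i.
First-order condition (treating rivals' output as given): 388 - 4q_i - 2q_j = 0.
With identical firms every q_j equals q_i, so q_j = q_i and 388 = 6q_i, giving q_i = 194/3.
Total output Q = 194/3 + 194/3 = 388/3.

129.33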